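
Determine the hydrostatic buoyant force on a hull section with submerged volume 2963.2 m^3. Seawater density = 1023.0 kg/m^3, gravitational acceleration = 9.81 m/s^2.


Formula: Fb = rho * g * V
Substituting: Fb = 1023.0 * 9.81 * 2963.2
Intermediate: 1023.0 * 9.81 = 10035.63
Result: Fb = 10035.63 * 2963.2 ≈ 29738000 N (5 s.f.)

29738000 N


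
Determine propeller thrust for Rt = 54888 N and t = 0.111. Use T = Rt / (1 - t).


Formula: T = Rt / (1 - t)
Step 1 — (1 - t) = 1 - 0.111 = 0.889
Step 2 — T = 54888 / 0.889 ≈ 61741 N (5 s.f.)

61741 N


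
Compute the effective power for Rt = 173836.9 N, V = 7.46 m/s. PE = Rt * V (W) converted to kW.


Formula: PE = Rt * V / 1000 (kW)
Step 1 — PE (W) = 173836.9 * 7.46 = 1296823.274 W
Step 2 — PE (kW) = 1296823.274 / 1000 ≈ 1296.8 kW (5 s.f.)

1296.8 kW


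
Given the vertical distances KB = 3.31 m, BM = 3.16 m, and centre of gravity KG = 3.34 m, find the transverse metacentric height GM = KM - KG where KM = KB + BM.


Formula: GM = KB + BM - KG
Step 1 — KM = KB + BM = 3.31 + 3.16 = 6.47 m
Step 2 — GM = KM - KG = 6.47 - 3.34 = 3.13 m

3.13 m


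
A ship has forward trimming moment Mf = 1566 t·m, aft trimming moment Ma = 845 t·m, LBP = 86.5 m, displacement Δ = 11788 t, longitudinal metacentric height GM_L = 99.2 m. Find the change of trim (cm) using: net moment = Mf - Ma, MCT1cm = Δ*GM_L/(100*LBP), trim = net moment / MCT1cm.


Formula: net trimming moment = Mf - Ma; MCT1cm = Δ*GM_L/(100*LBP); trim = net moment / MCT1cm
Step 1 — net trimming moment = 1566 - 845 = 721 t·m
Step 2 — MCT1cm = 11788 * 99.2 / (100 * 86.5) = 135.1872 t·m/cm
Step 3 — trim = 721 / 135.1872 ≈ 5.3333 cm (5 s.f.)

5.3333 cm


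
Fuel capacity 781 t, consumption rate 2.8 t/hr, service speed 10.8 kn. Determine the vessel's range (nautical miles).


Formula: endurance = fuel / rate; range = endurance * speed
Step 1 — endurance = 781 / 2.8 = 278.9286 hours
Step 2 — range = 278.9286 * 10.8 ≈ 3012.4 nautical miles (5 s.f.)

3012.4 NM


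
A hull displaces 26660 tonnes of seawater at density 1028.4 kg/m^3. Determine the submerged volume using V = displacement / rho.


Formula: V = mass / rho
Step 1 — convert tonnes to kg: 26660 t * 1000 = 26660000 kg
Step 2 — V = 26660000 / 1028.4 ≈ 25924 m^3 (5 s.f.)

25924 m^3


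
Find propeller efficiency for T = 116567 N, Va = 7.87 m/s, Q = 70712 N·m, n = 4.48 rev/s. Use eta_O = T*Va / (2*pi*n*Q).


Formula: eta = T * Va / (2 * pi * n * Q)
Step 1 — numerator = T * Va = 116567 * 7.87 = 917382.29
Step 2 — 2 * pi * n = 2 * pi * 4.48 = 28.14867
Step 3 — denominator = 28.14867 * 70712 = 1990448.75
Step 4 — eta = 917382.29 / 1990448.75 ≈ 0.46089 (5 s.f.)

0.46089


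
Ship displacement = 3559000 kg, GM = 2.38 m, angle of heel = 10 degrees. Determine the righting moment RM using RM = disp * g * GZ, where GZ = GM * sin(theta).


Formula: GZ = GM * sin(theta); RM = disp * g * GZ
Step 1 — GZ = 2.38 * sin(10°) = 2.38 * 0.173648 = 0.413282 m
Step 2 — RM = 3559000 * 9.81 * 0.413282 ≈ 14429000 N·m (5 s.f.)

14429000 N·m


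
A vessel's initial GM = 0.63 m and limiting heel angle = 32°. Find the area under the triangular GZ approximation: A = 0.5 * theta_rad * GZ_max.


Formula: GZ_max = GM * sin(theta); Area = 0.5 * theta_rad * GZ_max
Step 1 — GZ_max = 0.63 * sin(32°) = 0.63 * 0.529919 = 0.333849 m
Step 2 — theta_rad = 32 * pi/180 = 0.558505 rad
Step 3 — Area = 0.5 * 0.558505 * 0.333849 ≈ 0.093228 m·rad (5 s.f.)

0.093228 m·rad


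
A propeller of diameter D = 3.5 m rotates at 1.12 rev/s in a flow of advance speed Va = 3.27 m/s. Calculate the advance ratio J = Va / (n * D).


Formula: J = Va / (n * D)
Step 1 — n * D = 1.12 * 3.5 = 3.92
Step 2 — J = 3.27 / 3.92 ≈ 0.83418 (5 s.f.)

0.83418


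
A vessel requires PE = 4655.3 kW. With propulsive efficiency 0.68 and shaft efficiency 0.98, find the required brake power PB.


Formula: PB = PE / (eta_D * eta_S)
Step 1 — combined efficiency = eta_D * eta_S = 0.68 * 0.98 = 0.6664
Step 2 — PB = 4655.3 / 0.6664 ≈ 6985.7 kW (5 s.f.)

6985.7 kW


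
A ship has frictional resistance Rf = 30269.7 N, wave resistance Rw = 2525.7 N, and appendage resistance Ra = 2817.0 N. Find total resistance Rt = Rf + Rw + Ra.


Formula: Rt = Rf + Rw + Ra
Substituting: Rt = 30269.7 + 2525.7 + 2817.0
Result: Rt = 35612.4 N

35612.4 N


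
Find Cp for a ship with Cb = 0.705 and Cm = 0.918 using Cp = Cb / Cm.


Formula: Cp = Cb / Cm
Substituting: Cp = 0.705 / 0.918
Result: Cp ≈ 0.76797 (5 s.f.)

0.76797


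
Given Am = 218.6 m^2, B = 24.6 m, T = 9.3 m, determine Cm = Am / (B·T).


Formula: Cm = Am / (B * T)
Step 1 — B * T = 24.6 * 9.3 = 228.78 m^2
Step 2 — Cm = 218.6 / 228.78 ≈ 0.95550 (5 s.f.)

0.95550


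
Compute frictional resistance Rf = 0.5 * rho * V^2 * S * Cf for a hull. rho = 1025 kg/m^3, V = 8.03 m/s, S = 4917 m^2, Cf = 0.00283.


Formula: Rf = 0.5 * rho * V^2 * S * Cf
Step 1 — V^2 = 8.03^2 = 64.4809
Step 2 — 0.5 * rho * V^2 = 0.5 * 1025 * 64.4809 = 33046.46125
Step 3 — Rf = 33046.46125 * 4917 * 0.00283 ≈ 459850 N (5 s.f.)

459850 N


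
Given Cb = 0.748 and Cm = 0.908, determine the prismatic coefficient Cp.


Formula: Cp = Cb / Cm
Substituting: Cp = 0.748 / 0.908
Result: Cp ≈ 0.82379 (5 s.f.)

0.82379


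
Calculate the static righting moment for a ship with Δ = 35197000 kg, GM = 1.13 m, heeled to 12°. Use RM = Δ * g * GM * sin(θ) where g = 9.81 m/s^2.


Formula: GZ = GM * sin(theta); RM = disp * g * GZ
Step 1 — GZ = 1.13 * sin(12°) = 1.13 * 0.207912 = 0.234941 m
Step 2 — RM = 35197000 * 9.81 * 0.234941 ≈ 81121000 N·m (5 s.f.)

81121000 N·m


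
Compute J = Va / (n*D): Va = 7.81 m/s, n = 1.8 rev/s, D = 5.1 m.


Formula: J = Va / (n * D)
Step 1 — n * D = 1.8 * 5.1 = 9.18
Step 2 — J = 7.81 / 9.18 ≈ 0.85076 (5 s.f.)

0.85076


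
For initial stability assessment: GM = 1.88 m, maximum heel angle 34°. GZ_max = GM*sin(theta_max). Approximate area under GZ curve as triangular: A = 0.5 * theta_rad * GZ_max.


Formula: GZ_max = GM * sin(theta); Area = 0.5 * theta_rad * GZ_max
Step 1 — GZ_max = 1.88 * sin(34°) = 1.88 * 0.559193 = 1.051283 m
Step 2 — theta_rad = 34 * pi/180 = 0.593412 rad
Step 3 — Area = 0.5 * 0.593412 * 1.051283 ≈ 0.31192 m·rad (5 s.f.)

0.31192 m·rad


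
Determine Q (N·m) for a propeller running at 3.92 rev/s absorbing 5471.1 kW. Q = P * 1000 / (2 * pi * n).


Formula: Q = P_W / (2 * pi * n)
Step 1 — P_W = 5471.1 kW * 1000 = 5471100.0 W
Step 2 — 2 * pi * n = 2 * pi * 3.92 = 24.630086
Step 3 — Q = 5471100.0 / 24.630086 ≈ 222130 N·m (5 s.f.)

222130 N·m


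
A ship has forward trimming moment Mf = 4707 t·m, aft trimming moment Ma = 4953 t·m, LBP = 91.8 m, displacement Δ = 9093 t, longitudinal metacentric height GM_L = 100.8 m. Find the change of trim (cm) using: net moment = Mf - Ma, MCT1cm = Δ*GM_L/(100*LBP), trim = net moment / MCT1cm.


Formula: net trimming moment = Mf - Ma; MCT1cm = Δ*GM_L/(100*LBP); trim = net moment / MCT1cm
Step 1 — net trimming moment = 4707 - 4953 = -246 t·m
Step 2 — MCT1cm = 9093 * 100.8 / (100 * 91.8) = 99.8447 t·m/cm
Step 3 — trim = -246 / 99.8447 ≈ -2.4638 cm (5 s.f.)

-2.4638 cm


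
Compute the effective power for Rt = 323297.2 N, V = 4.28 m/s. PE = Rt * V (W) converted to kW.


Formula: PE = Rt * V / 1000 (kW)
Step 1 — PE (W) = 323297.2 * 4.28 = 1383712.016 W
Step 2 — PE (kW) = 1383712.016 / 1000 ≈ 1383.7 kW (5 s.f.)

1383.7 kW


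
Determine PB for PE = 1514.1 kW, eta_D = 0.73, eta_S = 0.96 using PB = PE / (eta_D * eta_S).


Formula: PB = PE / (eta_D * eta_S)
Step 1 — combined efficiency = eta_D * eta_S = 0.73 * 0.96 = 0.7008
Step 2 — PB = 1514.1 / 0.7008 ≈ 2160.5 kW (5 s.f.)

2160.5 kW


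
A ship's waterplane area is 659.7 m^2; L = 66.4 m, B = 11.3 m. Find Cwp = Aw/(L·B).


Formula: Cwp = Aw / (L * B)
Step 1 — L * B = 66.4 * 11.3 = 750.32 m^2
Step 2 — Cwp = 659.7 / 750.32 ≈ 0.87922 (5 s.f.)

0.87922


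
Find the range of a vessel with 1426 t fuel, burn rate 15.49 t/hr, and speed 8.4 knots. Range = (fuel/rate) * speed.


Formula: endurance = fuel / rate; range = endurance * speed
Step 1 — endurance = 1426 / 15.49 = 92.0594 hours
Step 2 — range = 92.0594 * 8.4 ≈ 773.30 nautical miles (5 s.f.)

773.30 NM


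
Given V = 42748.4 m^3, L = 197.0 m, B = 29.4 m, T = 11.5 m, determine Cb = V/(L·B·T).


Formula: Cb = V / (L * B * T)
Step 1 — L * B * T = 197.0 * 29.4 * 11.5 = 66605.7 m^3
Step 2 — Cb = 42748.4 / 66605.7 ≈ 0.64181 (5 s.f.)

0.64181


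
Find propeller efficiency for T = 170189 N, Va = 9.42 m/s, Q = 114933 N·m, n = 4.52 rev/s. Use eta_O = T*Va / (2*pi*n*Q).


Formula: eta = T * Va / (2 * pi * n * Q)
Step 1 — numerator = T * Va = 170189 * 9.42 = 1603180.38
Step 2 — 2 * pi * n = 2 * pi * 4.52 = 28.399998
Step 3 — denominator = 28.399998 * 114933 = 3264096.97
Step 4 — eta = 1603180.38 / 3264096.97 ≈ 0.49116 (5 s.f.)

0.49116


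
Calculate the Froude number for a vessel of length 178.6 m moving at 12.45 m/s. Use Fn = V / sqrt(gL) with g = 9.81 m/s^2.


Formula: Fn = V / sqrt(g * L)
Step 1 — g * L = 9.81 * 178.6 = 1752.066
Step 2 — sqrt(g * L) = sqrt(1752.066) = 41.857687
Step 3 — Fn = 12.45 / 41.857687 ≈ 0.29744 (5 s.f.)

0.29744


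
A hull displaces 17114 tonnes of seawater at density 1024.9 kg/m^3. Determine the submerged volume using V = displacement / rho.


Formula: V = mass / rho
Step 1 — convert tonnes to kg: 17114 t * 1000 = 17114000 kg
Step 2 — V = 17114000 / 1024.9 ≈ 16698 m^3 (5 s.f.)

16698 m^3


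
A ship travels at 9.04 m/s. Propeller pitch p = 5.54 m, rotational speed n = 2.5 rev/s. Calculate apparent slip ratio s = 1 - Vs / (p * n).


Formula: s = 1 - Vs / (p * n)
Step 1 — p * n = 5.54 * 2.5 = 13.85
Step 2 — Vs / (p*n) = 9.04 / 13.85 = 0.652708 (6 d.p.)
Step 3 — s = 1 - 0.652708 = 0.347292

0.347292


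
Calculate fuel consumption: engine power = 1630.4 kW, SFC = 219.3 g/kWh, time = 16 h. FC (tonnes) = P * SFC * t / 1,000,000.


Formula: FC (tonnes) = P * SFC * t / 1,000,000
Step 1 — P * SFC * t = 1630.4 * 219.3 * 16 = 5720747.52 g
Step 2 — FC (tonnes) = 5720747.52 / 1,000,000 ≈ 5.7207 tonnes (5 s.f.)

5.7207 tonnes


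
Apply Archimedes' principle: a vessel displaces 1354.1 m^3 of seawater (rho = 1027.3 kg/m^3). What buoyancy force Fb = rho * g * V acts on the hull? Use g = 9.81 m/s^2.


Formula: Fb = rho * g * V
Substituting: Fb = 1027.3 * 9.81 * 1354.1
Intermediate: 1027.3 * 9.81 = 10077.813
Result: Fb = 10077.813 * 1354.1 ≈ 13646000 N (5 s.f.)

13646000 N


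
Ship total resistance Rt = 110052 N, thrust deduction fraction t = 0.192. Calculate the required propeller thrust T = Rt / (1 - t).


Formula: T = Rt / (1 - t)
Step 1 — (1 - t) = 1 - 0.192 = 0.808
Step 2 — T = 110052 / 0.808 ≈ 136200 N (5 s.f.)

136200 N


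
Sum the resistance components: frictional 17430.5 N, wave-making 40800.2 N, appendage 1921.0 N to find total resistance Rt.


Formula: Rt = Rf + Rw + Ra
Substituting: Rt = 17430.5 + 40800.2 + 1921.0
Result: Rt = 60151.7 N

60151.7 N


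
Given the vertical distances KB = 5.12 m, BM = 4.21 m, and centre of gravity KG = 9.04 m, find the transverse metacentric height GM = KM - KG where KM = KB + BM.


Formula: GM = KB + BM - KG
Step 1 — KM = KB + BM = 5.12 + 4.21 = 9.33 m
Step 2 — GM = KM - KG = 9.33 - 9.04 = 0.29 m

0.29 m


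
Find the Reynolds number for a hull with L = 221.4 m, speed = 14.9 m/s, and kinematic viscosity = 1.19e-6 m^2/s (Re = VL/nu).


Formula: Re = V * L / nu
Step 1 — V * L = 14.9 * 221.4 = 3298.86 m^2/s
Step 2 — Re = 3298.86 / 1.19e-6 = 2.77e+09

2.77e+09


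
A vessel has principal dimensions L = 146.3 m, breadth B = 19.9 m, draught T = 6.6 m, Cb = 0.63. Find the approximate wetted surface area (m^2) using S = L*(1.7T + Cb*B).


Formula: S = 1.7*L*T + V/T with V = Cb*L*B*T, i.e. S = L * (1.7*T + Cb*B)
Step 1 — 1.7*T = 1.7 * 6.6 = 11.22 m
Step 2 — Cb*B = 0.63 * 19.9 = 12.537 m
Step 3 — 1.7*T + Cb*B = 11.22 + 12.537 = 23.757 m
Step 4 — S = 146.3 * 23.757 ≈ 3475.6 m^2 (5 s.f.)

3475.6 m^2


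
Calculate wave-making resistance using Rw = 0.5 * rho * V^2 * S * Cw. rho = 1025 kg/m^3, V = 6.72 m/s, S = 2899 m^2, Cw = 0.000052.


Formula: Rw = 0.5 * rho * V^2 * S * Cw
Step 1 — V^2 = 6.72^2 = 45.1584
Step 2 — 0.5 * rho * V^2 = 0.5 * 1025 * 45.1584 = 23143.68
Step 3 — Rw = 23143.68 * 2899 * 0.000052 ≈ 3488.9 N (5 s.f.)

3488.9 N


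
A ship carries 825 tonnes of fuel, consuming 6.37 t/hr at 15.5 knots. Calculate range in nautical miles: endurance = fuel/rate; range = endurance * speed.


Formula: endurance = fuel / rate; range = endurance * speed
Step 1 — endurance = 825 / 6.37 = 129.5133 hours
Step 2 — range = 129.5133 * 15.5 ≈ 2007.5 nautical miles (5 s.f.)

2007.5 NM


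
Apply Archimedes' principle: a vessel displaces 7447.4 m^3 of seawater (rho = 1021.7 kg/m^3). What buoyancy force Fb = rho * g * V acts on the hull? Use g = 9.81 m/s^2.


Formula: Fb = rho * g * V
Substituting: Fb = 1021.7 * 9.81 * 7447.4
Intermediate: 1021.7 * 9.81 = 10022.877
Result: Fb = 10022.877 * 7447.4 ≈ 74644000 N (5 s.f.)

74644000 N


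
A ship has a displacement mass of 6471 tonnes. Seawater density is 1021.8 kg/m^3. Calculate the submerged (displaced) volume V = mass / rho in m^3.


Formula: V = mass / rho
Step 1 — convert tonnes to kg: 6471 t * 1000 = 6471000 kg
Step 2 — V = 6471000 / 1021.8 ≈ 6332.9 m^3 (5 s.f.)

6332.9 m^3


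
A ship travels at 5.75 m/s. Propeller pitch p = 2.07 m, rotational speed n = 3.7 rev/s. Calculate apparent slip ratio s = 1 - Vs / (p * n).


Formula: s = 1 - Vs / (p * n)
Step 1 — p * n = 2.07 * 3.7 = 7.659
Step 2 — Vs / (p*n) = 5.75 / 7.659 = 0.750751 (6 d.p.)
Step 3 — s = 1 - 0.750751 = 0.249249

0.249249


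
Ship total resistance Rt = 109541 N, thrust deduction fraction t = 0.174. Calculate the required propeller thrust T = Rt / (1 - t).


Formula: T = Rt / (1 - t)
Step 1 — (1 - t) = 1 - 0.174 = 0.826
Step 2 — T = 109541 / 0.826 ≈ 132620 N (5 s.f.)

132620 N


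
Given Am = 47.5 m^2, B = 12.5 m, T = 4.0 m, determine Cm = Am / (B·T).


Formula: Cm = Am / (B * T)
Step 1 — B * T = 12.5 * 4.0 = 50.0 m^2
Step 2 — Cm = 47.5 / 50.0 ≈ 0.95000 (5 s.f.)

0.95000


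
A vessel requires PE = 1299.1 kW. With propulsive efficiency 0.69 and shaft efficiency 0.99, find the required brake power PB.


Formula: PB = PE / (eta_D * eta_S)
Step 1 — combined efficiency = eta_D * eta_S = 0.69 * 0.99 = 0.6831
Step 2 — PB = 1299.1 / 0.6831 ≈ 1901.8 kW (5 s.f.)

1901.8 kW


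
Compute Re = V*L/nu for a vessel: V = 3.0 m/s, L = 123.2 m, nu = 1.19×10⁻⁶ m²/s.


Formula: Re = V * L / nu
Step 1 — V * L = 3.0 * 123.2 = 369.6 m^2/s
Step 2 — Re = 369.6 / 1.19e-6 = 3.11e+08

3.11e+08


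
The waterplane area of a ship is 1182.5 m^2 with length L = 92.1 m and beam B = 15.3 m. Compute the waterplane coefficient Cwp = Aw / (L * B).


Formula: Cwp = Aw / (L * B)
Step 1 — L * B = 92.1 * 15.3 = 1409.13 m^2
Step 2 — Cwp = 1182.5 / 1409.13 ≈ 0.83917 (5 s.f.)

0.83917


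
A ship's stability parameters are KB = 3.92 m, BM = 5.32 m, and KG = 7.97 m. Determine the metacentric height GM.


Formula: GM = KB + BM - KG
Step 1 — KM = KB + BM = 3.92 + 5.32 = 9.24 m
Step 2 — GM = KM - KG = 9.24 - 7.97 = 1.27 m

1.27 m


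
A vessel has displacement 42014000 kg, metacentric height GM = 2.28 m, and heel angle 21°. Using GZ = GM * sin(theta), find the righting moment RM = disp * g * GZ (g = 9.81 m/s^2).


Formula: GZ = GM * sin(theta); RM = disp * g * GZ
Step 1 — GZ = 2.28 * sin(21°) = 2.28 * 0.358368 = 0.817079 m
Step 2 — RM = 42014000 * 9.81 * 0.817079 ≈ 336770000 N·m (5 s.f.)

336770000 N·m


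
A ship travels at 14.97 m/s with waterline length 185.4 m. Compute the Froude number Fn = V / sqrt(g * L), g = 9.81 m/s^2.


Formula: Fn = V / sqrt(g * L)
Step 1 — g * L = 9.81 * 185.4 = 1818.774
Step 2 — sqrt(g * L) = sqrt(1818.774) = 42.647087
Step 3 — Fn = 14.97 / 42.647087 ≈ 0.35102 (5 s.f.)

0.35102


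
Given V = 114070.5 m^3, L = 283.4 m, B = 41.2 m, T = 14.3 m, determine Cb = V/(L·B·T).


Formula: Cb = V / (L * B * T)
Step 1 — L * B * T = 283.4 * 41.2 * 14.3 = 166967.944 m^3
Step 2 — Cb = 114070.5 / 166967.944 ≈ 0.68319 (5 s.f.)

0.68319


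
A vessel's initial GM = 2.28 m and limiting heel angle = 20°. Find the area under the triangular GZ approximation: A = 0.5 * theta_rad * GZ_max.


Formula: GZ_max = GM * sin(theta); Area = 0.5 * theta_rad * GZ_max
Step 1 — GZ_max = 2.28 * sin(20°) = 2.28 * 0.34202 = 0.779806 m
Step 2 — theta_rad = 20 * pi/180 = 0.349066 rad
Step 3 — Area = 0.5 * 0.349066 * 0.779806 ≈ 0.13610 m·rad (5 s.f.)

0.13610 m·rad


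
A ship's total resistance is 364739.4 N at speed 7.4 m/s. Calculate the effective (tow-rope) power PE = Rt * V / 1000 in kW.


Formula: PE = Rt * V / 1000 (kW)
Step 1 — PE (W) = 364739.4 * 7.4 = 2699071.56 W
Step 2 — PE (kW) = 2699071.56 / 1000 ≈ 2699.1 kW (5 s.f.)

2699.1 kW


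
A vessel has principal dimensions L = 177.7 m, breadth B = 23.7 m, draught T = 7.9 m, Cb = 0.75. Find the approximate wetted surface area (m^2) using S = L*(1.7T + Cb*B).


Formula: S = 1.7*L*T + V/T with V = Cb*L*B*T, i.e. S = L * (1.7*T + Cb*B)
Step 1 — 1.7*T = 1.7 * 7.9 = 13.43 m
Step 2 — Cb*B = 0.75 * 23.7 = 17.775 m
Step 3 — 1.7*T + Cb*B = 13.43 + 17.775 = 31.205 m
Step 4 — S = 177.7 * 31.205 ≈ 5545.1 m^2 (5 s.f.)

5545.1 m^2


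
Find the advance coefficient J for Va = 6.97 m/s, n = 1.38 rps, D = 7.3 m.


Formula: J = Va / (n * D)
Step 1 — n * D = 1.38 * 7.3 = 10.074
Step 2 — J = 6.97 / 10.074 ≈ 0.69188 (5 s.f.)

0.69188


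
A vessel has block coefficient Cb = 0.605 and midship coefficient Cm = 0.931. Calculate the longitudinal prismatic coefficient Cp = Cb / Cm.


Formula: Cp = Cb / Cm
Substituting: Cp = 0.605 / 0.931
Result: Cp ≈ 0.64984 (5 s.f.)

0.64984


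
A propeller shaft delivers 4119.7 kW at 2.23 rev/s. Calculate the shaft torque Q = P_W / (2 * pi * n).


Formula: Q = P_W / (2 * pi * n)
Step 1 — P_W = 4119.7 kW * 1000 = 4119700.0 W
Step 2 — 2 * pi * n = 2 * pi * 2.23 = 14.011503
Step 3 — Q = 4119700.0 / 14.011503 ≈ 294020 N·m (5 s.f.)

294020 N·m


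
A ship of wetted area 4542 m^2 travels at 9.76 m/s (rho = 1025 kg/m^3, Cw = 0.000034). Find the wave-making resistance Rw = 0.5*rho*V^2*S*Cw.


Formula: Rw = 0.5 * rho * V^2 * S * Cw
Step 1 — V^2 = 9.76^2 = 95.2576
Step 2 — 0.5 * rho * V^2 = 0.5 * 1025 * 95.2576 = 48819.52
Step 3 — Rw = 48819.52 * 4542 * 0.000034 ≈ 7539.1 N (5 s.f.)

7539.1 N


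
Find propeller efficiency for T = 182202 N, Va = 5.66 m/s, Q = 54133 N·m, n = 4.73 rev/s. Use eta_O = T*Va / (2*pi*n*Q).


Formula: eta = T * Va / (2 * pi * n * Q)
Step 1 — numerator = T * Va = 182202 * 5.66 = 1031263.32
Step 2 — 2 * pi * n = 2 * pi * 4.73 = 29.719467
Step 3 — denominator = 29.719467 * 54133 = 1608803.91
Step 4 — eta = 1031263.32 / 1608803.91 ≈ 0.64101 (5 s.f.)

0.64101


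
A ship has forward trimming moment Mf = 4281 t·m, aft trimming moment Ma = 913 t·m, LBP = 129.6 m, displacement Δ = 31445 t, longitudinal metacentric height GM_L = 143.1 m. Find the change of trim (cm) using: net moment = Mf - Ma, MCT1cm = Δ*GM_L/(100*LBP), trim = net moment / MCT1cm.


Formula: net trimming moment = Mf - Ma; MCT1cm = Δ*GM_L/(100*LBP); trim = net moment / MCT1cm
Step 1 — net trimming moment = 4281 - 913 = 3368 t·m
Step 2 — MCT1cm = 31445 * 143.1 / (100 * 129.6) = 347.2052 t·m/cm
Step 3 — trim = 3368 / 347.2052 ≈ 9.7003 cm (5 s.f.)

9.7003 cm


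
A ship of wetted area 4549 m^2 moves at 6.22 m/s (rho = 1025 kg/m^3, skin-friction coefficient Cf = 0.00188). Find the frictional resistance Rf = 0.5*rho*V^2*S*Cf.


Formula: Rf = 0.5 * rho * V^2 * S * Cf
Step 1 — V^2 = 6.22^2 = 38.6884
Step 2 — 0.5 * rho * V^2 = 0.5 * 1025 * 38.6884 = 19827.805
Step 3 — Rf = 19827.805 * 4549 * 0.00188 ≈ 169570 N (5 s.f.)

169570 N


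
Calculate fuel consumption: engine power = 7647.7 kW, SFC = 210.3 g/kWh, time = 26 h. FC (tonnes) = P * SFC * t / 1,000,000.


Formula: FC (tonnes) = P * SFC * t / 1,000,000
Step 1 — P * SFC * t = 7647.7 * 210.3 * 26 = 41816094.06 g
Step 2 — FC (tonnes) = 41816094.06 / 1,000,000 ≈ 41.816 tonnes (5 s.f.)

41.816 tonnes


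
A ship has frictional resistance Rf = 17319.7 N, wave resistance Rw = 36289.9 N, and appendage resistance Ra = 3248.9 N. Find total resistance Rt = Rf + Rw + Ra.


Formula: Rt = Rf + Rw + Ra
Substituting: Rt = 17319.7 + 36289.9 + 3248.9
Result: Rt = 56858.5 N

56858.5 N


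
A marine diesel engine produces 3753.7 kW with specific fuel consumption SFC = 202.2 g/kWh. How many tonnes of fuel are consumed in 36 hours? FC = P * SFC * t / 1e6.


Formula: FC (tonnes) = P * SFC * t / 1,000,000
Step 1 — P * SFC * t = 3753.7 * 202.2 * 36 = 27323933.04 g
Step 2 — FC (tonnes) = 27323933.04 / 1,000,000 ≈ 27.324 tonnes (5 s.f.)

27.324 tonnes


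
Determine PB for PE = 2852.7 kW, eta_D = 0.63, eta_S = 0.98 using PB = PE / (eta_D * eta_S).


Formula: PB = PE / (eta_D * eta_S)
Step 1 — combined efficiency = eta_D * eta_S = 0.63 * 0.98 = 0.6174
Step 2 — PB = 2852.7 / 0.6174 ≈ 4620.5 kW (5 s.f.)

4620.5 kW


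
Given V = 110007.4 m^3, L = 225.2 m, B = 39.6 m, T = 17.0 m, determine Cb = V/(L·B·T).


Formula: Cb = V / (L * B * T)
Step 1 — L * B * T = 225.2 * 39.6 * 17.0 = 151604.64 m^3
Step 2 — Cb = 110007.4 / 151604.64 ≈ 0.72562 (5 s.f.)

0.72562


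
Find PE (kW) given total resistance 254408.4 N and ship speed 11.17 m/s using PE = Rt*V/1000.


Formula: PE = Rt * V / 1000 (kW)
Step 1 — PE (W) = 254408.4 * 11.17 = 2841741.828 W
Step 2 — PE (kW) = 2841741.828 / 1000 ≈ 2841.7 kW (5 s.f.)

2841.7 kW


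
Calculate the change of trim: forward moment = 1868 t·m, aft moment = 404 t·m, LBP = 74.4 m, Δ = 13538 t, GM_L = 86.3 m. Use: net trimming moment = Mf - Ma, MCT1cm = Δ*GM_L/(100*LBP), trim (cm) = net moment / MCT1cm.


Formula: net trimming moment = Mf - Ma; MCT1cm = Δ*GM_L/(100*LBP); trim = net moment / MCT1cm
Step 1 — net trimming moment = 1868 - 404 = 1464 t·m
Step 2 — MCT1cm = 13538 * 86.3 / (100 * 74.4) = 157.0335 t·m/cm
Step 3 — trim = 1464 / 157.0335 ≈ 9.3229 cm (5 s.f.)

9.3229 cm


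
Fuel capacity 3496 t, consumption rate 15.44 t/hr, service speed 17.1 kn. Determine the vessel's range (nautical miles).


Formula: endurance = fuel / rate; range = endurance * speed
Step 1 — endurance = 3496 / 15.44 = 226.4249 hours
Step 2 — range = 226.4249 * 17.1 ≈ 3871.9 nautical miles (5 s.f.)

3871.9 NM


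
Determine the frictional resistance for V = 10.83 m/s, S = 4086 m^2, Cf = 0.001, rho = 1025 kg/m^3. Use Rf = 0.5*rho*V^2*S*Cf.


Formula: Rf = 0.5 * rho * V^2 * S * Cf
Step 1 — V^2 = 10.83^2 = 117.2889
Step 2 — 0.5 * rho * V^2 = 0.5 * 1025 * 117.2889 = 60110.56125
Step 3 — Rf = 60110.56125 * 4086 * 0.001 ≈ 245610 N (5 s.f.)

245610 N


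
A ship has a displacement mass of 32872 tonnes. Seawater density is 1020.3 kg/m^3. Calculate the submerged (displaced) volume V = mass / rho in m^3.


Formula: V = mass / rho
Step 1 — convert tonnes to kg: 32872 t * 1000 = 32872000 kg
Step 2 — V = 32872000 / 1020.3 ≈ 32218 m^3 (5 s.f.)

32218 m^3


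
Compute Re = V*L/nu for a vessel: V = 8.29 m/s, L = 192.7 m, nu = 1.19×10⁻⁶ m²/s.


Formula: Re = V * L / nu
Step 1 — V * L = 8.29 * 192.7 = 1597.483 m^2/s
Step 2 — Re = 1597.483 / 1.19e-6 = 1.34e+09

1.34e+09


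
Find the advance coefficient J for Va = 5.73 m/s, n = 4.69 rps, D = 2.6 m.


Formula: J = Va / (n * D)
Step 1 — n * D = 4.69 * 2.6 = 12.194
Step 2 — J = 5.73 / 12.194 ≈ 0.46990 (5 s.f.)

0.46990


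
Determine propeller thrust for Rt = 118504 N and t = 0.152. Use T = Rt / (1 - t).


Formula: T = Rt / (1 - t)
Step 1 — (1 - t) = 1 - 0.152 = 0.848
Step 2 — T = 118504 / 0.848 ≈ 139750 N (5 s.f.)

139750 N


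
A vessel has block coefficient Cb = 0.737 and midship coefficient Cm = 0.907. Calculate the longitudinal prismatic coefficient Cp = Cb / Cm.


Formula: Cp = Cb / Cm
Substituting: Cp = 0.737 / 0.907
Result: Cp ≈ 0.81257 (5 s.f.)

0.81257


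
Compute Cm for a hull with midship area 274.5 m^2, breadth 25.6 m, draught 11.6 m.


Formula: Cm = Am / (B * T)
Step 1 — B * T = 25.6 * 11.6 = 296.96 m^2
Step 2 — Cm = 274.5 / 296.96 ≈ 0.92437 (5 s.f.)

0.92437


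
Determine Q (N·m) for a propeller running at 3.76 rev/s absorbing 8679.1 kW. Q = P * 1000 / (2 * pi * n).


Formula: Q = P_W / (2 * pi * n)
Step 1 — P_W = 8679.1 kW * 1000 = 8679100.0 W
Step 2 — 2 * pi * n = 2 * pi * 3.76 = 23.624777
Step 3 — Q = 8679100.0 / 23.624777 ≈ 367370 N·m (5 s.f.)

367370 N·m


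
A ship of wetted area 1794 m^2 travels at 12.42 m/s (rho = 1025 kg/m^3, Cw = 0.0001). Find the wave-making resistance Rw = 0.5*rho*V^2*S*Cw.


Formula: Rw = 0.5 * rho * V^2 * S * Cw
Step 1 — V^2 = 12.42^2 = 154.2564
Step 2 — 0.5 * rho * V^2 = 0.5 * 1025 * 154.2564 = 79056.405
Step 3 — Rw = 79056.405 * 1794 * 0.0001 ≈ 14183 N (5 s.f.)

14183 N


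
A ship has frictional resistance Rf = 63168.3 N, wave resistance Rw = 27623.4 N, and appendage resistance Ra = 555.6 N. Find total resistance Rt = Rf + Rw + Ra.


Formula: Rt = Rf + Rw + Ra
Substituting: Rt = 63168.3 + 27623.4 + 555.6
Result: Rt = 91347.3 N

91347.3 N


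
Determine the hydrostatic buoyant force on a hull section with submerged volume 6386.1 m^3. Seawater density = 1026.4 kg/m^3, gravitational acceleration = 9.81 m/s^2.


Formula: Fb = rho * g * V
Substituting: Fb = 1026.4 * 9.81 * 6386.1
Intermediate: 1026.4 * 9.81 = 10068.984
Result: Fb = 10068.984 * 6386.1 ≈ 64302000 N (5 s.f.)

64302000 N


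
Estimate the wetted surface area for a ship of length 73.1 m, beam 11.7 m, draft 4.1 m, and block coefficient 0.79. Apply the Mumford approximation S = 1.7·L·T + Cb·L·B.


Formula: S = 1.7*L*T + V/T with V = Cb*L*B*T, i.e. S = L * (1.7*T + Cb*B)
Step 1 — 1.7*T = 1.7 * 4.1 = 6.97 m
Step 2 — Cb*B = 0.79 * 11.7 = 9.243 m
Step 3 — 1.7*T + Cb*B = 6.97 + 9.243 = 16.213 m
Step 4 — S = 73.1 * 16.213 ≈ 1185.2 m^2 (5 s.f.)

1185.2 m^2


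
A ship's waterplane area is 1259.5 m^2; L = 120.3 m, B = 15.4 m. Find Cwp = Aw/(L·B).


Formula: Cwp = Aw / (L * B)
Step 1 — L * B = 120.3 * 15.4 = 1852.62 m^2
Step 2 — Cwp = 1259.5 / 1852.62 ≈ 0.67985 (5 s.f.)

0.67985


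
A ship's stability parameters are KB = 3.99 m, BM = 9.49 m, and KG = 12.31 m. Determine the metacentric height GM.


Formula: GM = KB + BM - KG
Step 1 — KM = KB + BM = 3.99 + 9.49 = 13.48 m
Step 2 — GM = KM - KG = 13.48 - 12.31 = 1.17 m

1.17 m


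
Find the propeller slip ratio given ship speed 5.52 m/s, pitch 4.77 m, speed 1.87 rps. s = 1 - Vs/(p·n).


Formula: s = 1 - Vs / (p * n)
Step 1 — p * n = 4.77 * 1.87 = 8.9199
Step 2 — Vs / (p*n) = 5.52 / 8.9199 = 0.618841 (6 d.p.)
Step 3 — s = 1 - 0.618841 = 0.381159

0.381159


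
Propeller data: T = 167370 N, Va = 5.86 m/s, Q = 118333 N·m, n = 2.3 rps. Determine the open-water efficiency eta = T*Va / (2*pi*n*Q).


Formula: eta = T * Va / (2 * pi * n * Q)
Step 1 — numerator = T * Va = 167370 * 5.86 = 980788.2
Step 2 — 2 * pi * n = 2 * pi * 2.3 = 14.451326
Step 3 — denominator = 14.451326 * 118333 = 1710068.76
Step 4 — eta = 980788.2 / 1710068.76 ≈ 0.57354 (5 s.f.)

0.57354


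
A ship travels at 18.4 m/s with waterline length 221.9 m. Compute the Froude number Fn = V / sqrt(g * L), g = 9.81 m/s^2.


Formula: Fn = V / sqrt(g * L)
Step 1 — g * L = 9.81 * 221.9 = 2176.839
Step 2 — sqrt(g * L) = sqrt(2176.839) = 46.656607
Step 3 — Fn = 18.4 / 46.656607 ≈ 0.39437 (5 s.f.)

0.39437


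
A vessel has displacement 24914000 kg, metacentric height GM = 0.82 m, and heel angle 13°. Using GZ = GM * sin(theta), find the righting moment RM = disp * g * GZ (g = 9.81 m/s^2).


Formula: GZ = GM * sin(theta); RM = disp * g * GZ
Step 1 — GZ = 0.82 * sin(13°) = 0.82 * 0.224951 = 0.18446 m
Step 2 — RM = 24914000 * 9.81 * 0.18446 ≈ 45083000 N·m (5 s.f.)

45083000 N·m


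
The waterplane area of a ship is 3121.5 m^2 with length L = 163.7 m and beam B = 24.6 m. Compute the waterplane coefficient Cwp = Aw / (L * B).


Formula: Cwp = Aw / (L * B)
Step 1 — L * B = 163.7 * 24.6 = 4027.02 m^2
Step 2 — Cwp = 3121.5 / 4027.02 ≈ 0.77514 (5 s.f.)

0.77514


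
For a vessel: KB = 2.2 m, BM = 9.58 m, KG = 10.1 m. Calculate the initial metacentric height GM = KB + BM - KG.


Formula: GM = KB + BM - KG
Step 1 — KM = KB + BM = 2.2 + 9.58 = 11.78 m
Step 2 — GM = KM - KG = 11.78 - 10.1 = 1.68 m

1.68 m


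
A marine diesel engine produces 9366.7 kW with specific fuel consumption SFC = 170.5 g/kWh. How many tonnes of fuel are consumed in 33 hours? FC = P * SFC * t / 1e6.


Formula: FC (tonnes) = P * SFC * t / 1,000,000
Step 1 — P * SFC * t = 9366.7 * 170.5 * 33 = 52701737.55 g
Step 2 — FC (tonnes) = 52701737.55 / 1,000,000 ≈ 52.702 tonnes (5 s.f.)

52.702 tonnes


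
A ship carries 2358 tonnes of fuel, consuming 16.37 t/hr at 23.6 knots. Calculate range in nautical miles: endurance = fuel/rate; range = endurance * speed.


Formula: endurance = fuel / rate; range = endurance * speed
Step 1 — endurance = 2358 / 16.37 = 144.044 hours
Step 2 — range = 144.044 * 23.6 ≈ 3399.4 nautical miles (5 s.f.)

3399.4 NM


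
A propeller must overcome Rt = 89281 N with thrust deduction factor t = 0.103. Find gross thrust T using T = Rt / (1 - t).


Formula: T = Rt / (1 - t)
Step 1 — (1 - t) = 1 - 0.103 = 0.897
Step 2 — T = 89281 / 0.897 ≈ 99533 N (5 s.f.)

99533 N


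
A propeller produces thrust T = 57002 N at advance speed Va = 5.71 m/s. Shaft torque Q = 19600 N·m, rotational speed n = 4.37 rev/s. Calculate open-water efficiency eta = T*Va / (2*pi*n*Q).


Formula: eta = T * Va / (2 * pi * n * Q)
Step 1 — numerator = T * Va = 57002 * 5.71 = 325481.42
Step 2 — 2 * pi * n = 2 * pi * 4.37 = 27.45752
Step 3 — denominator = 27.45752 * 19600 = 538167.39
Step 4 — eta = 325481.42 / 538167.39 ≈ 0.60480 (5 s.f.)

0.60480


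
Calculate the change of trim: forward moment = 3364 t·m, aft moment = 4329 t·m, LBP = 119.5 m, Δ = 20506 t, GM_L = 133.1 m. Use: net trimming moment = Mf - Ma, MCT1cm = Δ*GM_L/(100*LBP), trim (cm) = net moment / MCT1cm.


Formula: net trimming moment = Mf - Ma; MCT1cm = Δ*GM_L/(100*LBP); trim = net moment / MCT1cm
Step 1 — net trimming moment = 3364 - 4329 = -965 t·m
Step 2 — MCT1cm = 20506 * 133.1 / (100 * 119.5) = 228.3974 t·m/cm
Step 3 — trim = -965 / 228.3974 ≈ -4.2251 cm (5 s.f.)

-4.2251 cm


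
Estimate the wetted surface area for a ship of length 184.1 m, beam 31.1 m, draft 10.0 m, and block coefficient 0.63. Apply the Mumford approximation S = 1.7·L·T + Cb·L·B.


Formula: S = 1.7*L*T + V/T with V = Cb*L*B*T, i.e. S = L * (1.7*T + Cb*B)
Step 1 — 1.7*T = 1.7 * 10.0 = 17.0 m
Step 2 — Cb*B = 0.63 * 31.1 = 19.593 m
Step 3 — 1.7*T + Cb*B = 17.0 + 19.593 = 36.593 m
Step 4 — S = 184.1 * 36.593 ≈ 6736.8 m^2 (5 s.f.)

6736.8 m^2


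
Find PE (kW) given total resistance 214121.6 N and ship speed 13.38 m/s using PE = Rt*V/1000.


Formula: PE = Rt * V / 1000 (kW)
Step 1 — PE (W) = 214121.6 * 13.38 = 2864947.008 W
Step 2 — PE (kW) = 2864947.008 / 1000 ≈ 2864.9 kW (5 s.f.)

2864.9 kW


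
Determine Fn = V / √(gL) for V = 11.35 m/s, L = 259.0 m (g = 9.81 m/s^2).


Formula: Fn = V / sqrt(g * L)
Step 1 — g * L = 9.81 * 259.0 = 2540.79
Step 2 — sqrt(g * L) = sqrt(2540.79) = 50.40625
Step 3 — Fn = 11.35 / 50.40625 ≈ 0.22517 (5 s.f.)

0.22517


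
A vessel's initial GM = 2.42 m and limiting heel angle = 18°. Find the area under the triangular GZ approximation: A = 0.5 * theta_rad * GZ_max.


Formula: GZ_max = GM * sin(theta); Area = 0.5 * theta_rad * GZ_max
Step 1 — GZ_max = 2.42 * sin(18°) = 2.42 * 0.309017 = 0.747821 m
Step 2 — theta_rad = 18 * pi/180 = 0.314159 rad
Step 3 — Area = 0.5 * 0.314159 * 0.747821 ≈ 0.11747 m·rad (5 s.f.)

0.11747 m·rad


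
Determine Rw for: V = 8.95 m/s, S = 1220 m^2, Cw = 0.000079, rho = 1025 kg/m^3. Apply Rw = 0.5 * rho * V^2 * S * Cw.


Formula: Rw = 0.5 * rho * V^2 * S * Cw
Step 1 — V^2 = 8.95^2 = 80.1025
Step 2 — 0.5 * rho * V^2 = 0.5 * 1025 * 80.1025 = 41052.53125
Step 3 — Rw = 41052.53125 * 1220 * 0.000079 ≈ 3956.6 N (5 s.f.)

3956.6 N


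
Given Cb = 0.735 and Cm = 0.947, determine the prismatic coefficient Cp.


Formula: Cp = Cb / Cm
Substituting: Cp = 0.735 / 0.947
Result: Cp ≈ 0.77614 (5 s.f.)

0.77614


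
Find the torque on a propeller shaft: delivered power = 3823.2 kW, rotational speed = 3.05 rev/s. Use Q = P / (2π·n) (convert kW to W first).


Formula: Q = P_W / (2 * pi * n)
Step 1 — P_W = 3823.2 kW * 1000 = 3823200.0 W
Step 2 — 2 * pi * n = 2 * pi * 3.05 = 19.163715
Step 3 — Q = 3823200.0 / 19.163715 ≈ 199500 N·m (5 s.f.)

199500 N·m


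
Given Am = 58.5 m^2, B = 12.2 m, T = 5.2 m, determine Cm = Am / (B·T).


Formula: Cm = Am / (B * T)
Step 1 — B * T = 12.2 * 5.2 = 63.44 m^2
Step 2 — Cm = 58.5 / 63.44 ≈ 0.92213 (5 s.f.)

0.92213


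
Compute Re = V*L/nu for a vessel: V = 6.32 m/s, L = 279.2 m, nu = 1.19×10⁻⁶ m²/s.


Formula: Re = V * L / nu
Step 1 — V * L = 6.32 * 279.2 = 1764.544 m^2/s
Step 2 — Re = 1764.544 / 1.19e-6 = 1.48e+09

1.48e+09


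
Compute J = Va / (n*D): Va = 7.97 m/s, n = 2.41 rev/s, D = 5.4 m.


Formula: J = Va / (n * D)
Step 1 — n * D = 2.41 * 5.4 = 13.014
Step 2 — J = 7.97 / 13.014 ≈ 0.61242 (5 s.f.)

0.61242


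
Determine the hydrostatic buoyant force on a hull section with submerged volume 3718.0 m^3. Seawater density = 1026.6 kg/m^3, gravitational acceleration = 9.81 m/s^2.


Formula: Fb = rho * g * V
Substituting: Fb = 1026.6 * 9.81 * 3718.0
Intermediate: 1026.6 * 9.81 = 10070.946
Result: Fb = 10070.946 * 3718.0 ≈ 37444000 N (5 s.f.)

37444000 N


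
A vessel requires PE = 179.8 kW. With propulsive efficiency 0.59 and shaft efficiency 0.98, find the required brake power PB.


Formula: PB = PE / (eta_D * eta_S)
Step 1 — combined efficiency = eta_D * eta_S = 0.59 * 0.98 = 0.5782
Step 2 — PB = 179.8 / 0.5782 ≈ 310.97 kW (5 s.f.)

310.97 kW


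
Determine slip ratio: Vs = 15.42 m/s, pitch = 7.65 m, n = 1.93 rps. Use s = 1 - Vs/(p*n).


Formula: s = 1 - Vs / (p * n)
Step 1 — p * n = 7.65 * 1.93 = 14.7645
Step 2 — Vs / (p*n) = 15.42 / 14.7645 = 1.044397 (6 d.p.)
Step 3 — s = 1 - 1.044397 = -0.044397

-0.044397


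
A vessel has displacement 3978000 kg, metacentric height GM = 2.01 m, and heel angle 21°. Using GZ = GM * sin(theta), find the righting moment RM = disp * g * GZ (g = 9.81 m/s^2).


Formula: GZ = GM * sin(theta); RM = disp * g * GZ
Step 1 — GZ = 2.01 * sin(21°) = 2.01 * 0.358368 = 0.72032 m
Step 2 — RM = 3978000 * 9.81 * 0.72032 ≈ 28110000 N·m (5 s.f.)

28110000 N·m


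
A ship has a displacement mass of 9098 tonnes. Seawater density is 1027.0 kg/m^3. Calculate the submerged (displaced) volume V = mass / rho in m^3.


Formula: V = mass / rho
Step 1 — convert tonnes to kg: 9098 t * 1000 = 9098000 kg
Step 2 — V = 9098000 / 1027.0 ≈ 8858.8 m^3 (5 s.f.)

8858.8 m^3


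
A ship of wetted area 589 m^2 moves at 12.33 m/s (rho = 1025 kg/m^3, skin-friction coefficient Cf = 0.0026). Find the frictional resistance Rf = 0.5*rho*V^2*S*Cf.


Formula: Rf = 0.5 * rho * V^2 * S * Cf
Step 1 — V^2 = 12.33^2 = 152.0289
Step 2 — 0.5 * rho * V^2 = 0.5 * 1025 * 152.0289 = 77914.81125
Step 3 — Rf = 77914.81125 * 589 * 0.0026 ≈ 119320 N (5 s.f.)

119320 N


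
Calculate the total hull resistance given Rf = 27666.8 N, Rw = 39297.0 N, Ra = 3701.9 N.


Formula: Rt = Rf + Rw + Ra
Substituting: Rt = 27666.8 + 39297.0 + 3701.9
Result: Rt = 70665.7 N

70665.7 N


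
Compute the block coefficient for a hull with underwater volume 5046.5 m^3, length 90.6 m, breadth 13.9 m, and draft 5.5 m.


Formula: Cb = V / (L * B * T)
Step 1 — L * B * T = 90.6 * 13.9 * 5.5 = 6926.37 m^3
Step 2 — Cb = 5046.5 / 6926.37 ≈ 0.72859 (5 s.f.)

0.72859


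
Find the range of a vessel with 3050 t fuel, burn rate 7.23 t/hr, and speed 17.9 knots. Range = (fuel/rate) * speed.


Formula: endurance = fuel / rate; range = endurance * speed
Step 1 — endurance = 3050 / 7.23 = 421.8534 hours
Step 2 — range = 421.8534 * 17.9 ≈ 7551.2 nautical miles (5 s.f.)

7551.2 NM


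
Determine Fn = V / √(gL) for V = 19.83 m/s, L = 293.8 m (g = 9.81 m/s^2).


Formula: Fn = V / sqrt(g * L)
Step 1 — g * L = 9.81 * 293.8 = 2882.178
Step 2 — sqrt(g * L) = sqrt(2882.178) = 53.68592
Step 3 — Fn = 19.83 / 53.68592 ≈ 0.36937 (5 s.f.)

0.36937


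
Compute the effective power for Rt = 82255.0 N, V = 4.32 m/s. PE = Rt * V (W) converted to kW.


Formula: PE = Rt * V / 1000 (kW)
Step 1 — PE (W) = 82255.0 * 4.32 = 355341.6 W
Step 2 — PE (kW) = 355341.6 / 1000 ≈ 355.34 kW (5 s.f.)

355.34 kW


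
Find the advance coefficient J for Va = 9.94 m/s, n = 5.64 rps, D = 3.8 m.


Formula: J = Va / (n * D)
Step 1 — n * D = 5.64 * 3.8 = 21.432
Step 2 — J = 9.94 / 21.432 ≈ 0.46379 (5 s.f.)

0.46379


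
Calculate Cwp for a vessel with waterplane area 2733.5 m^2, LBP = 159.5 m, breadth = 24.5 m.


Formula: Cwp = Aw / (L * B)
Step 1 — L * B = 159.5 * 24.5 = 3907.75 m^2
Step 2 — Cwp = 2733.5 / 3907.75 ≈ 0.69951 (5 s.f.)

0.69951


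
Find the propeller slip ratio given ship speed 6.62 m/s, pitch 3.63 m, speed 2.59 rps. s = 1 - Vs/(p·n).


Formula: s = 1 - Vs / (p * n)
Step 1 — p * n = 3.63 * 2.59 = 9.4017
Step 2 — Vs / (p*n) = 6.62 / 9.4017 = 0.704128 (6 d.p.)
Step 3 — s = 1 - 0.704128 = 0.295872

0.295872


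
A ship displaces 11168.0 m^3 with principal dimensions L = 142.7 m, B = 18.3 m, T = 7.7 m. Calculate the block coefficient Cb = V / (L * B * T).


Formula: Cb = V / (L * B * T)
Step 1 — L * B * T = 142.7 * 18.3 * 7.7 = 20107.857 m^3
Step 2 — Cb = 11168.0 / 20107.857 ≈ 0.55540 (5 s.f.)

0.55540


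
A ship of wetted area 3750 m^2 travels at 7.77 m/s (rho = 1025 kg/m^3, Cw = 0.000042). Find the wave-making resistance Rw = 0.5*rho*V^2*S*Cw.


Formula: Rw = 0.5 * rho * V^2 * S * Cw
Step 1 — V^2 = 7.77^2 = 60.3729
Step 2 — 0.5 * rho * V^2 = 0.5 * 1025 * 60.3729 = 30941.11125
Step 3 — Rw = 30941.11125 * 3750 * 0.000042 ≈ 4873.2 N (5 s.f.)

4873.2 N


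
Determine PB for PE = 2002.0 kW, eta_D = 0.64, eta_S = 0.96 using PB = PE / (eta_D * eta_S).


Formula: PB = PE / (eta_D * eta_S)
Step 1 — combined efficiency = eta_D * eta_S = 0.64 * 0.96 = 0.6144
Step 2 — PB = 2002.0 / 0.6144 ≈ 3258.5 kW (5 s.f.)

3258.5 kW


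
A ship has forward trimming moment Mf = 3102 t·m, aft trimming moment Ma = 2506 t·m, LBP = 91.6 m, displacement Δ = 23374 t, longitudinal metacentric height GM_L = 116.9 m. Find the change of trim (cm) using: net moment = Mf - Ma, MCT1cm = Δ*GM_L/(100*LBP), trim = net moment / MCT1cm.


Formula: net trimming moment = Mf - Ma; MCT1cm = Δ*GM_L/(100*LBP); trim = net moment / MCT1cm
Step 1 — net trimming moment = 3102 - 2506 = 596 t·m
Step 2 — MCT1cm = 23374 * 116.9 / (100 * 91.6) = 298.2992 t·m/cm
Step 3 — trim = 596 / 298.2992 ≈ 1.9980 cm (5 s.f.)

1.9980 cm


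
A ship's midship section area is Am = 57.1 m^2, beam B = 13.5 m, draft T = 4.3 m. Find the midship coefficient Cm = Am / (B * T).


Formula: Cm = Am / (B * T)
Step 1 — B * T = 13.5 * 4.3 = 58.05 m^2
Step 2 — Cm = 57.1 / 58.05 ≈ 0.98363 (5 s.f.)

0.98363


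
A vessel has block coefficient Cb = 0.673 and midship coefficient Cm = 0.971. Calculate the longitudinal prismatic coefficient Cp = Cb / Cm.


Formula: Cp = Cb / Cm
Substituting: Cp = 0.673 / 0.971
Result: Cp ≈ 0.69310 (5 s.f.)

0.69310
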